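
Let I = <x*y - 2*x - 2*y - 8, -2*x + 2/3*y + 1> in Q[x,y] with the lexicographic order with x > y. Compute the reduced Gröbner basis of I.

G = {x - 1/3*y - 1/2, y**2 - 13/2*y - 27}

This is the nonlinear analogue of row-reducing a linear system.

f_1 = x*y - 2*x - 2*y - 8, LT = x*y.
f_2 = -2*x + 2/3*y + 1, LT = x.

S(f_1,f_2): lcm = x*y. S = -2*x + 1/3*y**2 - 3/2*y - 8.
  leading term x: subtract (1)·f_2 from -2*x + 1/3*y**2 - 3/2*y - 8 → 1/3*y**2 - 13/6*y - 9
  leading term y**2: no divisor's leading term divides it; move 1/3*y**2 to the remainder.
  leading term y: no divisor's leading term divides it; move -13/6*y to the remainder.
  leading term 1: no divisor's leading term divides it; move -9 to the remainder.
  remainder 1/3*y**2 - 13/6*y - 9 ≠ 0; add g_3 = 1/3*y**2 - 13/6*y - 9 to the basis.

The other S-polynomials (S(f_1,g_3), S(f_2,g_3)) all reduce to 0 modulo the current basis, so we have a Gröbner basis.
Inter-reduce: drop elements whose leading term is divisible by another's, tail-reduce, and make monic.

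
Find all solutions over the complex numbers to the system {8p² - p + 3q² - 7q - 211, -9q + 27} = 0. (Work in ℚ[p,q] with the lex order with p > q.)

{(-5, 3), (41/8, 3)}

Compute a lex Gröbner basis by Buchberger's algorithm.
f_1 = 8p² - p + 3q² - 7q - 211, LT = p².
f_2 = -9q + 27, LT = q.

The S-polynomials (S(f_1,f_2)) all reduce to 0 modulo the current basis, so we have a Gröbner basis.
Inter-reduce: drop elements whose leading term is divisible by another's, tail-reduce, and make monic.
Reduced Gröbner basis: {p² - ⅛p - 205/8, q - 3}.

The lex basis is triangular: the last element involves only q. Solving q - 3 = 0 gives q ∈ {3}; substituting each value into the earlier elements determines the remaining variables.
  q = 3: the earlier basis element becomes p² - ⅛p - 205/8 = 0, giving p = -5, 41/8 — points (-5, 3), (41/8, 3).
Substituting each solution back into the original system confirms all equations vanish.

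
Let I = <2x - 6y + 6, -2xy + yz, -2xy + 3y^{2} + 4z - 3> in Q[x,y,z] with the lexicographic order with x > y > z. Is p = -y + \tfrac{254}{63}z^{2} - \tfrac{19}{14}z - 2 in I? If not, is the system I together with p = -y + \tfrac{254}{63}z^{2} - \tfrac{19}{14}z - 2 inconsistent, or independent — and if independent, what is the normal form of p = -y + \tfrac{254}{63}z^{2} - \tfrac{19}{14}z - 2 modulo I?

Adjoining -y + \tfrac{254}{63}z^{2} - \tfrac{19}{14}z - 2 makes the ideal the whole ring: the system is inconsistent.

First compute the reduced Gröbner basis of I by Buchberger's algorithm.
f_1 = 2x - 6y + 6, LT = x.
f_2 = -2xy + yz, LT = xy.
f_3 = -2xy + 3y^{2} + 4z - 3, LT = xy.

S(f_1,f_2): lcm = xy. S = -3y^{2} + \tfrac{1}{2}yz + 3y.
  reduce S modulo (f_1, f_2, f_3):
  remainder -3y^{2} + \tfrac{1}{2}yz + 3y ≠ 0; add h_4 = -3y^{2} + \tfrac{1}{2}yz + 3y to the basis.

S(f_1,f_3): lcm = xy. S = -\tfrac{3}{2}y^{2} + 3y + 2z - \tfrac{3}{2}.
  reduce S modulo (f_1, f_2, f_3, h_4):
  remainder -\tfrac{1}{4}yz + \tfrac{3}{2}y + 2z - \tfrac{3}{2} ≠ 0; add h_5 = -\tfrac{1}{4}yz + \tfrac{3}{2}y + 2z - \tfrac{3}{2} to the basis.

S(f_3,h_4): lcm = xy^{2}. S = \tfrac{1}{6}xyz + xy - \tfrac{3}{2}y^{3} - 2yz + \tfrac{3}{2}y.
  reduce S modulo (f_1, f_2, f_3, h_4, h_5):
  remainder -\tfrac{21}{2}y + \tfrac{1}{3}z^{2} - \tfrac{57}{4}z + \tfrac{21}{2} ≠ 0; add h_6 = -\tfrac{21}{2}y + \tfrac{1}{3}z^{2} - \tfrac{57}{4}z + \tfrac{21}{2} to the basis.

S(h_5,h_6): lcm = yz. S = -6y + \tfrac{2}{63}z^{3} - \tfrac{19}{14}z^{2} - 7z + 6.
  reduce S modulo (f_1, f_2, f_3, h_4, h_5, h_6):
  remainder \tfrac{2}{63}z^{3} - \tfrac{65}{42}z^{2} + \tfrac{8}{7}z ≠ 0; add h_7 = \tfrac{2}{63}z^{3} - \tfrac{65}{42}z^{2} + \tfrac{8}{7}z to the basis.

The other S-polynomials (S(f_2,f_3), S(f_1,h_4), S(f_2,h_4), S(f_1,h_5), S(f_2,h_5), S(f_3,h_5), S(h_4,h_5), S(f_1,h_6), S(f_2,h_6), S(f_3,h_6), S(h_4,h_6), S(f_1,h_7), S(f_2,h_7), S(f_3,h_7), S(h_4,h_7), S(h_5,h_7), S(h_6,h_7)) all reduce to 0 modulo the current basis, so we have a Gröbner basis.
Inter-reduce: drop elements whose leading term is divisible by another's, tail-reduce, and make monic.
Reduced Gröbner basis: {x - \tfrac{2}{21}z^{2} + \tfrac{57}{14}z, y - \tfrac{2}{63}z^{2} + \tfrac{19}{14}z - 1, z^{3} - \tfrac{195}{4}z^{2} + 36z}.
Label its elements g_1 = x - \tfrac{2}{21}z^{2} + \tfrac{57}{14}z, g_2 = y - \tfrac{2}{63}z^{2} + \tfrac{19}{14}z - 1, g_3 = z^{3} - \tfrac{195}{4}z^{2} + 36z.

Reduce p = -y + \tfrac{254}{63}z^{2} - \tfrac{19}{14}z - 2 modulo G:
  leading term y: subtract (-1)·g_2 from -y + \tfrac{254}{63}z^{2} - \tfrac{19}{14}z - 2 → 4z^{2} - 3
  leading term z^{2}: no divisor's leading term divides it; move 4z^{2} to the remainder.
  leading term 1: no divisor's leading term divides it; move -3 to the remainder.
  normal form = 4z^{2} - 3.
The normal form is nonzero, so p ∉ I. Since p minus its normal form lies in I, I + (p) = I + (r) where r = 4z^{2} - 3; decide whether this ideal is the whole ring.
Run Buchberger on G together with r (pairs among the g_i already reduce to 0 since G is a Gröbner basis):
g_1 = x - \tfrac{2}{21}z^{2} + \tfrac{57}{14}z, LT = x.
g_2 = y - \tfrac{2}{63}z^{2} + \tfrac{19}{14}z - 1, LT = y.
g_3 = z^{3} - \tfrac{195}{4}z^{2} + 36z, LT = z^{3}.
r = 4z^{2} - 3, LT = z^{2}.

S(g_3,r): lcm = z^{3}. S = -\tfrac{195}{4}z^{2} + \tfrac{147}{4}z.
  reduce S modulo (g_1, g_2, g_3, r):
  remainder \tfrac{147}{4}z - \tfrac{585}{16} ≠ 0; add m_5 = \tfrac{147}{4}z - \tfrac{585}{16} to the basis.

S(r,m_5): lcm = z^{2}. S = \tfrac{195}{196}z - \tfrac{3}{4}.
  reduce S modulo (g_1, g_2, g_3, r, m_5):
  remainder \tfrac{9213}{38416} ≠ 0; add m_6 = \tfrac{9213}{38416} to the basis.

The other S-polynomials (S(g_1,g_2), S(g_1,g_3), S(g_1,r), S(g_2,g_3), S(g_2,r), S(g_1,m_5), S(g_2,m_5), S(g_3,m_5), S(g_1,m_6), S(g_2,m_6), S(g_3,m_6), S(r,m_6), S(m_5,m_6)) all reduce to 0 modulo the current basis, so we have a Gröbner basis.
Inter-reduce: drop elements whose leading term is divisible by another's, tail-reduce, and make monic.
Reduced Gröbner basis: {1}.
The reduced Gröbner basis of I + (p) is {1}: the ideal is the whole ring, so the enlarged system has no common solution — adjoining p is inconsistent.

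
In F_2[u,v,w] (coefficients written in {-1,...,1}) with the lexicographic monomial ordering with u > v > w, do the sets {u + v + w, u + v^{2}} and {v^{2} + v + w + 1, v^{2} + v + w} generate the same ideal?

No, the ideals differ.

Since reduced Gröbner bases are canonical representatives of ideals under a given ordering, it suffices to compute and compare them.
Buchberger on the first generating set:
f_1 = u + v + w, LT = u.
f_2 = u + v^{2}, LT = u.

S(f_1,f_2): lcm = u. S = v^{2} + v + w.
  leading term v^{2}: no divisor's leading term divides it; move v^{2} to the remainder.
  leading term v: no divisor's leading term divides it; move v to the remainder.
  leading term w: no divisor's leading term divides it; move w to the remainder.
  remainder v^{2} + v + w ≠ 0; add g_3 = v^{2} + v + w to the basis.

S(f_1,g_3): leading monomials are coprime, so the S-polynomial reduces to 0 (Buchberger's first criterion).
S(f_2,g_3): leading monomials are coprime, so the S-polynomial reduces to 0 (Buchberger's first criterion).
Every S-polynomial of the final basis reduces to 0, so we have a Gröbner basis.
Inter-reduce: drop elements whose leading term is divisible by another's, tail-reduce, and make monic.
Reduced Gröbner basis: {u + v + w, v^{2} + v + w}.

Buchberger on the second generating set:
h_1 = v^{2} + v + w + 1, LT = v^{2}.
h_2 = v^{2} + v + w, LT = v^{2}.

S(h_1,h_2): lcm = v^{2}. S = 1.
  leading term 1: no divisor's leading term divides it; move 1 to the remainder.
  remainder 1 ≠ 0; add k_3 = 1 to the basis.

S(h_1,k_3): leading monomials are coprime, so the S-polynomial reduces to 0 (Buchberger's first criterion).
S(h_2,k_3): leading monomials are coprime, so the S-polynomial reduces to 0 (Buchberger's first criterion).
Every S-polynomial of the final basis reduces to 0, so we have a Gröbner basis.
Inter-reduce: drop elements whose leading term is divisible by another's, tail-reduce, and make monic.
Reduced Gröbner basis: {1}.

These differ, so the ideals are not equal.
The choice of monomial ordering does not affect the verdict — as long as both bases are computed under the same ordering, their equality decides ideal equality.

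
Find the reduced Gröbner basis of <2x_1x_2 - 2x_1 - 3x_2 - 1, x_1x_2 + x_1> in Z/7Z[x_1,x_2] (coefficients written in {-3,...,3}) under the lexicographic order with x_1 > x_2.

G = {x_1 - x_2 + 2, x_2^2 - x_2 - 2}

f_1 = 2x_1x_2 - 2x_1 - 3x_2 - 1, LT = x_1x_2.
f_2 = x_1x_2 + x_1, LT = x_1x_2.

S(f_1,f_2): lcm = x_1x_2. S = -2x_1 + 2x_2 + 3.
  reduce S modulo (f_1, f_2):
  remainder -2x_1 + 2x_2 + 3 ≠ 0; add g_3 = -2x_1 + 2x_2 + 3 to the basis.

S(f_1,g_3): lcm = x_1x_2. S = -x_1 + x_2^2 + 3.
  reduce S modulo (f_1, f_2, g_3):
  remainder x_2^2 - x_2 - 2 ≠ 0; add g_4 = x_2^2 - x_2 - 2 to the basis.

The other S-polynomials (S(f_2,g_3), S(f_1,g_4), S(f_2,g_4), S(g_3,g_4)) all reduce to 0 modulo the current basis, so we have a Gröbner basis.
Inter-reduce: drop elements whose leading term is divisible by another's, tail-reduce, and make monic.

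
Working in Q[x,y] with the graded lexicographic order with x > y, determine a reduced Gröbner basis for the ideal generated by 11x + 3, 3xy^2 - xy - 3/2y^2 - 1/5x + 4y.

f_1 = 11x + 3, LT = x.
f_2 = 3xy^2 - xy - 3/2y^2 - 1/5x + 4y, LT = xy^2.

S(f_1,f_2): lcm = xy^2. S = 1/3xy + 17/22y^2 + 1/15x - 4/3y.
  leading term xy: subtract (1/33y)·f_1 from 1/3xy + 17/22y^2 + 1/15x - 4/3y → 17/22y^2 + 1/15x - 47/33y
  leading term y^2: no divisor's leading term divides it; move 17/22y^2 to the remainder.
  leading term x: subtract (1/165)·f_1 from 1/15x - 47/33y → -47/33y - 1/55
  leading term y: no divisor's leading term divides it; move -47/33y to the remainder.
  leading term 1: no divisor's leading term divides it; move -1/55 to the remainder.
  remainder 17/22y^2 - 47/33y - 1/55 ≠ 0; add g_3 = 17/22y^2 - 47/33y - 1/55 to the basis.

S(f_1,g_3): leading monomials are coprime, so the S-polynomial reduces to 0 (Buchberger's first criterion).
S(f_2,g_3): lcm = xy^2. S = 77/51xy - 1/2y^2 - 11/255x + 4/3y.
  leading term xy: subtract (7/51y)·f_1 from 77/51xy - 1/2y^2 - 11/255x + 4/3y → -1/2y^2 - 11/255x + 47/51y
  leading term y^2: subtract (-11/17)·g_3 from -1/2y^2 - 11/255x + 47/51y → -11/255x - 1/85
  leading term x: subtract (-1/255)·f_1 from -11/255x - 1/85 → 0
  remainder 0.

Every S-polynomial of the final basis reduces to 0, so we have a Gröbner basis.
Inter-reduce: drop elements whose leading term is divisible by another's, tail-reduce, and make monic.

G = {y^2 - 94/51y - 2/85, x + 3/11}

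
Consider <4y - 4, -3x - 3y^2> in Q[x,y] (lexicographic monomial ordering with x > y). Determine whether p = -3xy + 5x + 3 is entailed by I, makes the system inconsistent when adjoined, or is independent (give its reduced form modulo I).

Adjoining -3xy + 5x + 3 makes the ideal the whole ring: the system is inconsistent.

First compute the reduced Gröbner basis of I by Buchberger's algorithm.
f_1 = 4y - 4, LT = y.
f_2 = -3x - 3y^2, LT = x.

The S-polynomials (S(f_1,f_2)) all reduce to 0 modulo the current basis, so we have a Gröbner basis.
Inter-reduce: drop elements whose leading term is divisible by another's, tail-reduce, and make monic.
Reduced Gröbner basis: {x + 1, y - 1}.
Label its elements g_1 = x + 1, g_2 = y - 1.

Reduce p = -3xy + 5x + 3 modulo G:
  leading term xy: subtract (-3y)·g_1 from -3xy + 5x + 3 → 5x + 3y + 3
  leading term x: subtract (5)·g_1 from 5x + 3y + 3 → 3y - 2
  leading term y: subtract (3)·g_2 from 3y - 2 → 1
  leading term 1: no divisor's leading term divides it; move 1 to the remainder.
  normal form = 1.
The normal form is nonzero, so p ∉ I. Since p minus its normal form lies in I, I + (p) = I + (r) where r = 1; decide whether this ideal is the whole ring.
Here r = 1 is a nonzero constant, hence a unit: 1 ∈ I + (p), the Gröbner basis of I + (p) is {1}, and the enlarged system has no common solution — adjoining p is inconsistent.

The remainder on division by a Gröbner basis is unique — it is the normal form.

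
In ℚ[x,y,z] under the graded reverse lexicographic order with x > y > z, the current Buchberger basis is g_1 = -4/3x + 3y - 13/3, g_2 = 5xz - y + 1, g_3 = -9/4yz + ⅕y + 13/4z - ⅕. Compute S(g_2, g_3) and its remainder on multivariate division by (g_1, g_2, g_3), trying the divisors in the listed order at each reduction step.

S(g_2, g_3) = 4/45xy - ⅕y² + 13/9xz - 4/45x + ⅕y; remainder on division = 0.

lcm(LM(g_2), LM(g_3)) = xyz.
S = (lcm/LT(g_2))·g_2 − (lcm/LT(g_3))·g_3 = 4/45xy - ⅕y² + 13/9xz - 4/45x + ⅕y.
Reduce S modulo (g_1, g_2, g_3) in that order:
  leading term xy: subtract (-1/15y)·g_1 from 4/45xy - ⅕y² + 13/9xz - 4/45x + ⅕y → 13/9xz - 4/45x - 4/45y
  leading term xz: subtract (-13/12z)·g_1 from 13/9xz - 4/45x - 4/45y → 13/4yz - 4/45x - 4/45y - 169/36z
  leading term yz: subtract (-13/9)·g_3 from 13/4yz - 4/45x - 4/45y - 169/36z → -4/45x + ⅕y - 13/45
  leading term x: subtract (1/15)·g_1 from -4/45x + ⅕y - 13/45 → 0
The remainder is 0, so this S-polynomial contributes no new basis element.
This is the inner loop of Buchberger's algorithm — each nonzero remainder becomes a new basis element.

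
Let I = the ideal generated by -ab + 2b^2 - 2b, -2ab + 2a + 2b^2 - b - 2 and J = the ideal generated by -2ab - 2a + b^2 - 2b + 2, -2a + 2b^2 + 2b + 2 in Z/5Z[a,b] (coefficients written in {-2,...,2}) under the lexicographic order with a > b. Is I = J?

Yes, the ideals are equal.

Two ideals are equal iff their reduced Gröbner bases coincide (the reduced basis is unique for a fixed ordering).
Buchberger on the first generating set:
f_1 = -ab + 2b^2 - 2b, LT = ab.
f_2 = -2ab + 2a + 2b^2 - b - 2, LT = ab.

S(f_1,f_2): lcm = ab. S = a - b^2 - b - 1.
  leading term a: no divisor's leading term divides it; move a to the remainder.
  leading term b^2: no divisor's leading term divides it; move -b^2 to the remainder.
  leading term b: no divisor's leading term divides it; move -b to the remainder.
  leading term 1: no divisor's leading term divides it; move -1 to the remainder.
  remainder a - b^2 - b - 1 ≠ 0; add g_3 = a - b^2 - b - 1 to the basis.

S(f_1,g_3): lcm = ab. S = b^3 - b^2 - 2b.
  leading term b^3: no divisor's leading term divides it; move b^3 to the remainder.
  leading term b^2: no divisor's leading term divides it; move -b^2 to the remainder.
  leading term b: no divisor's leading term divides it; move -2b to the remainder.
  remainder b^3 - b^2 - 2b ≠ 0; add g_4 = b^3 - b^2 - 2b to the basis.

The other S-polynomials (S(f_2,g_3), S(f_1,g_4), S(f_2,g_4), S(g_3,g_4)) all reduce to 0 modulo the current basis, so we have a Gröbner basis.
Inter-reduce: drop elements whose leading term is divisible by another's, tail-reduce, and make monic.
Reduced Gröbner basis: {a - b^2 - b - 1, b^3 - b^2 - 2b}.

Buchberger on the second generating set:
h_1 = -2ab - 2a + b^2 - 2b + 2, LT = ab.
h_2 = -2a + 2b^2 + 2b + 2, LT = a.

S(h_1,h_2): lcm = ab. S = a + b^3 - 2b^2 + 2b - 1.
  leading term a: subtract (2)·h_2 from a + b^3 - 2b^2 + 2b - 1 → b^3 - b^2 - 2b
  leading term b^3: no divisor's leading term divides it; move b^3 to the remainder.
  leading term b^2: no divisor's leading term divides it; move -b^2 to the remainder.
  leading term b: no divisor's leading term divides it; move -2b to the remainder.
  remainder b^3 - b^2 - 2b ≠ 0; add k_3 = b^3 - b^2 - 2b to the basis.

The other S-polynomials (S(h_1,k_3), S(h_2,k_3)) all reduce to 0 modulo the current basis, so we have a Gröbner basis.
Inter-reduce: drop elements whose leading term is divisible by another's, tail-reduce, and make monic.
Reduced Gröbner basis: {a - b^2 - b - 1, b^3 - b^2 - 2b}.

The two bases agree; hence the ideals are identical.
The choice of monomial ordering does not affect the verdict — as long as both bases are computed under the same ordering, their equality decides ideal equality.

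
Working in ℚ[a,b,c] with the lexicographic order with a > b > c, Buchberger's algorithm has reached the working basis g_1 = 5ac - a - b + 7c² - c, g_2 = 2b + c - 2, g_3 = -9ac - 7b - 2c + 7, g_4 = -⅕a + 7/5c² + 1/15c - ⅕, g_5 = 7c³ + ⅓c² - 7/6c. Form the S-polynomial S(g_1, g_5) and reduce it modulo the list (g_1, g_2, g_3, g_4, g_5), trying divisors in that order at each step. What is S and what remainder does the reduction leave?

lcm(LM(g_1), LM(g_5)) = ac³.
S = (lcm/LT(g_1))·g_1 − (lcm/LT(g_5))·g_5 = -26/105ac² + ⅙ac - ⅕bc² + 7/5c⁴ - ⅕c³.
Reduce S modulo (g_1, g_2, g_3, g_4, g_5) in that order:
  leading term ac²: subtract (-26/525c)·g_1 from -26/105ac² + ⅙ac - ⅕bc² + 7/5c⁴ - ⅕c³ → 41/350ac - ⅕bc² - 26/525bc + 7/5c⁴ + 11/75c³ - 26/525c²
  leading term ac: subtract (41/1750)·g_1 from 41/350ac - ⅕bc² - 26/525bc + 7/5c⁴ + 11/75c³ - 26/525c² → 41/1750a - ⅕bc² - 26/525bc + 41/1750b + 7/5c⁴ + 11/75c³ - 1121/5250c² + 41/1750c
  leading term a: subtract (-41/350)·g_4 from 41/1750a - ⅕bc² - 26/525bc + 41/1750b + 7/5c⁴ + 11/75c³ - 1121/5250c² + 41/1750c → -⅕bc² - 26/525bc + 41/1750b + 7/5c⁴ + 11/75c³ - 26/525c² + 82/2625c - 41/1750
  leading term bc²: subtract (-1/10c²)·g_2 from -⅕bc² - 26/525bc + 41/1750b + 7/5c⁴ + 11/75c³ - 26/525c² + 82/2625c - 41/1750 → -26/525bc + 41/1750b + 7/5c⁴ + 37/150c³ - 131/525c² + 82/2625c - 41/1750
  leading term bc: subtract (-13/525c)·g_2 from -26/525bc + 41/1750b + 7/5c⁴ + 37/150c³ - 131/525c² + 82/2625c - 41/1750 → 41/1750b + 7/5c⁴ + 37/150c³ - 118/525c² - 16/875c - 41/1750
  leading term b: subtract (41/3500)·g_2 from 41/1750b + 7/5c⁴ + 37/150c³ - 118/525c² - 16/875c - 41/1750 → 7/5c⁴ + 37/150c³ - 118/525c² - 3/100c
  leading term c⁴: subtract (⅕c)·g_5 from 7/5c⁴ + 37/150c³ - 118/525c² - 3/100c → 9/50c³ + 3/350c² - 3/100c
  leading term c³: subtract (9/350)·g_5 from 9/50c³ + 3/350c² - 3/100c → 0
The remainder is 0, so this S-polynomial contributes no new basis element.

S(g_1, g_5) = -26/105ac² + ⅙ac - ⅕bc² + 7/5c⁴ - ⅕c³; remainder on division = 0.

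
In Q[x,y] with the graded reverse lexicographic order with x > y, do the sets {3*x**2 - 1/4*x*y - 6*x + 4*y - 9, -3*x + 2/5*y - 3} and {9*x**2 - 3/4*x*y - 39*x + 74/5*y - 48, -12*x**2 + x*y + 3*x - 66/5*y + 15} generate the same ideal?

Yes, the ideals are equal.

Since reduced Gröbner bases are canonical representatives of ideals under a given ordering, it suffices to compute and compare them.
Buchberger on the first generating set:
f_1 = 3*x**2 - 1/4*x*y - 6*x + 4*y - 9, LT = x**2.
f_2 = -3*x + 2/5*y - 3, LT = x.

S(f_1,f_2): lcm = x**2. S = 1/20*x*y - 3*x + 4/3*y - 3.
  leading term x*y: subtract (-1/60*y)·f_2 from 1/20*x*y - 3*x + 4/3*y - 3 → 1/150*y**2 - 3*x + 77/60*y - 3
  leading term y**2: no divisor's leading term divides it; move 1/150*y**2 to the remainder.
  leading term x: subtract (1)·f_2 from -3*x + 77/60*y - 3 → 53/60*y
  leading term y: no divisor's leading term divides it; move 53/60*y to the remainder.
  remainder 1/150*y**2 + 53/60*y ≠ 0; add g_3 = 1/150*y**2 + 53/60*y to the basis.

S(f_1,g_3): leading monomials are coprime, so the S-polynomial reduces to 0 (Buchberger's first criterion).
S(f_2,g_3): leading monomials are coprime, so the S-polynomial reduces to 0 (Buchberger's first criterion).
Every S-polynomial of the final basis reduces to 0, so we have a Gröbner basis.
Inter-reduce: drop elements whose leading term is divisible by another's, tail-reduce, and make monic.
Reduced Gröbner basis: {y**2 + 265/2*y, x - 2/15*y + 1}.

Buchberger on the second generating set:
h_1 = 9*x**2 - 3/4*x*y - 39*x + 74/5*y - 48, LT = x**2.
h_2 = -12*x**2 + x*y + 3*x - 66/5*y + 15, LT = x**2.

S(h_1,h_2): lcm = x**2. S = -49/12*x + 49/90*y - 49/12.
  leading term x: no divisor's leading term divides it; move -49/12*x to the remainder.
  leading term y: no divisor's leading term divides it; move 49/90*y to the remainder.
  leading term 1: no divisor's leading term divides it; move -49/12 to the remainder.
  remainder -49/12*x + 49/90*y - 49/12 ≠ 0; add k_3 = -49/12*x + 49/90*y - 49/12 to the basis.

S(h_1,k_3): lcm = x**2. S = 1/20*x*y - 16/3*x + 74/45*y - 16/3.
  leading term x*y: subtract (-3/245*y)·k_3 from 1/20*x*y - 16/3*x + 74/45*y - 16/3 → 1/150*y**2 - 16/3*x + 287/180*y - 16/3
  leading term y**2: no divisor's leading term divides it; move 1/150*y**2 to the remainder.
  leading term x: subtract (64/49)·k_3 from -16/3*x + 287/180*y - 16/3 → 53/60*y
  leading term y: no divisor's leading term divides it; move 53/60*y to the remainder.
  remainder 1/150*y**2 + 53/60*y ≠ 0; add k_4 = 1/150*y**2 + 53/60*y to the basis.

S(h_2,k_3): lcm = x**2. S = 1/20*x*y - 5/4*x + 11/10*y - 5/4.
  leading term x*y: subtract (-3/245*y)·k_3 from 1/20*x*y - 5/4*x + 11/10*y - 5/4 → 1/150*y**2 - 5/4*x + 21/20*y - 5/4
  leading term y**2: subtract (1)·k_4 from 1/150*y**2 - 5/4*x + 21/20*y - 5/4 → -5/4*x + 1/6*y - 5/4
  leading term x: subtract (15/49)·k_3 from -5/4*x + 1/6*y - 5/4 → 0
  remainder 0.

S(h_1,k_4): leading monomials are coprime, so the S-polynomial reduces to 0 (Buchberger's first criterion).
S(h_2,k_4): leading monomials are coprime, so the S-polynomial reduces to 0 (Buchberger's first criterion).
S(k_3,k_4): leading monomials are coprime, so the S-polynomial reduces to 0 (Buchberger's first criterion).
Every S-polynomial of the final basis reduces to 0, so we have a Gröbner basis.
Inter-reduce: drop elements whose leading term is divisible by another's, tail-reduce, and make monic.
Reduced Gröbner basis: {y**2 + 265/2*y, x - 2/15*y + 1}.

These coincide, so the ideals are equal.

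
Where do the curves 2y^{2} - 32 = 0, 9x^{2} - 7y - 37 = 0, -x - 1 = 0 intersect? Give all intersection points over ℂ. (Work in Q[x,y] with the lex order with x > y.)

Compute a lex Gröbner basis by Buchberger's algorithm.
f_1 = 2y^{2} - 32, LT = y^{2}.
f_2 = 9x^{2} - 7y - 37, LT = x^{2}.
f_3 = -x - 1, LT = x.

S(f_2,f_3): lcm = x^{2}. S = -x - \tfrac{7}{9}y - \tfrac{37}{9}.
  leading term x: subtract (1)·f_3 from -x - \tfrac{7}{9}y - \tfrac{37}{9} → -\tfrac{7}{9}y - \tfrac{28}{9}
  leading term y: no divisor's leading term divides it; move -\tfrac{7}{9}y to the remainder.
  leading term 1: no divisor's leading term divides it; move -\tfrac{28}{9} to the remainder.
  remainder -\tfrac{7}{9}y - \tfrac{28}{9} ≠ 0; add h_4 = -\tfrac{7}{9}y - \tfrac{28}{9} to the basis.

The other S-polynomials (S(f_1,f_2), S(f_1,f_3), S(f_1,h_4), S(f_2,h_4), S(f_3,h_4)) all reduce to 0 modulo the current basis, so we have a Gröbner basis.
Inter-reduce: drop elements whose leading term is divisible by another's, tail-reduce, and make monic.
Reduced Gröbner basis: {x + 1, y + 4}.

From the last basis element, y + 4 = 0, so y takes values in {-4}. Each choice, substituted upward through the basis, yields the corresponding point(s) of the solution set.
  y = -4: the earlier basis element becomes x + 1 = 0, giving x = -1 — point (-1, -4).
Check: every point annihilates each of the original generators.
Zero-dimensionality of the ideal guarantees finitely many solutions over ℂ.

{(-1, -4)}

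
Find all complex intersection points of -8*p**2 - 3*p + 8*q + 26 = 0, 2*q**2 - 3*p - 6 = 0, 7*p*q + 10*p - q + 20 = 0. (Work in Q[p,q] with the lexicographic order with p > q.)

Compute a lex Gröbner basis by Buchberger's algorithm.
f_1 = -8*p**2 - 3*p + 8*q + 26, LT = p**2.
f_2 = -3*p + 2*q**2 - 6, LT = p.
f_3 = 7*p*q + 10*p - q + 20, LT = p*q.

S(f_1,f_2): lcm = p**2. S = 2/3*p*q**2 - 13/8*p - q - 13/4.
  leading term p*q**2: subtract (-2/9*q**2)·f_2 from 2/3*p*q**2 - 13/8*p - q - 13/4 → -13/8*p + 4/9*q**4 - 4/3*q**2 - q - 13/4
  leading term p: subtract (13/24)·f_2 from -13/8*p + 4/9*q**4 - 4/3*q**2 - q - 13/4 → 4/9*q**4 - 29/12*q**2 - q
  leading term q**4: no divisor's leading term divides it; move 4/9*q**4 to the remainder.
  leading term q**2: no divisor's leading term divides it; move -29/12*q**2 to the remainder.
  leading term q: no divisor's leading term divides it; move -q to the remainder.
  remainder 4/9*q**4 - 29/12*q**2 - q ≠ 0; add h_4 = 4/9*q**4 - 29/12*q**2 - q to the basis.

S(f_1,f_3): lcm = p**2*q. S = -10/7*p**2 + 29/56*p*q - 20/7*p - q**2 - 13/4*q.
  leading term p**2: subtract (5/28)·f_1 from -10/7*p**2 + 29/56*p*q - 20/7*p - q**2 - 13/4*q → 29/56*p*q - 65/28*p - q**2 - 131/28*q - 65/14
  leading term p*q: subtract (-29/168*q)·f_2 from 29/56*p*q - 65/28*p - q**2 - 131/28*q - 65/14 → -65/28*p + 29/84*q**3 - q**2 - 40/7*q - 65/14
  leading term p: subtract (65/84)·f_2 from -65/28*p + 29/84*q**3 - q**2 - 40/7*q - 65/14 → 29/84*q**3 - 107/42*q**2 - 40/7*q
  leading term q**3: no divisor's leading term divides it; move 29/84*q**3 to the remainder.
  leading term q**2: no divisor's leading term divides it; move -107/42*q**2 to the remainder.
  leading term q: no divisor's leading term divides it; move -40/7*q to the remainder.
  remainder 29/84*q**3 - 107/42*q**2 - 40/7*q ≠ 0; add h_5 = 29/84*q**3 - 107/42*q**2 - 40/7*q to the basis.

S(f_2,f_3): lcm = p*q. S = -10/7*p - 2/3*q**3 + 15/7*q - 20/7.
  leading term p: subtract (10/21)·f_2 from -10/7*p - 2/3*q**3 + 15/7*q - 20/7 → -2/3*q**3 - 20/21*q**2 + 15/7*q
  leading term q**3: subtract (-56/29)·h_5 from -2/3*q**3 - 20/21*q**2 + 15/7*q → -1192/203*q**2 - 1805/203*q
  leading term q**2: no divisor's leading term divides it; move -1192/203*q**2 to the remainder.
  leading term q: no divisor's leading term divides it; move -1805/203*q to the remainder.
  remainder -1192/203*q**2 - 1805/203*q ≠ 0; add h_6 = -1192/203*q**2 - 1805/203*q to the basis.

S(f_3,h_4): lcm = p*q**4. S = 10/7*p*q**3 + 87/16*p*q**2 + 9/4*p*q - 1/7*q**4 + 20/7*q**3.
  leading term p*q**3: subtract (-10/21*q**3)·f_2 from 10/7*p*q**3 + 87/16*p*q**2 + 9/4*p*q - 1/7*q**4 + 20/7*q**3 → 87/16*p*q**2 + 9/4*p*q + 20/21*q**5 - 1/7*q**4
  leading term p*q**2: subtract (-29/16*q**2)·f_2 from 87/16*p*q**2 + 9/4*p*q + 20/21*q**5 - 1/7*q**4 → 9/4*p*q + 20/21*q**5 + 195/56*q**4 - 87/8*q**2
  leading term p*q: subtract (-3/4*q)·f_2 from 9/4*p*q + 20/21*q**5 + 195/56*q**4 - 87/8*q**2 → 20/21*q**5 + 195/56*q**4 + 3/2*q**3 - 87/8*q**2 - 9/2*q
  leading term q**5: subtract (15/7*q)·h_4 from 20/21*q**5 + 195/56*q**4 + 3/2*q**3 - 87/8*q**2 - 9/2*q → 195/56*q**4 + 187/28*q**3 - 489/56*q**2 - 9/2*q
  leading term q**4: subtract (1755/224)·h_4 from 195/56*q**4 + 187/28*q**3 - 489/56*q**2 - 9/2*q → 187/28*q**3 + 9141/896*q**2 + 747/224*q
  leading term q**3: subtract (561/29)·h_5 from 187/28*q**3 + 9141/896*q**2 + 747/224*q → 1545665/25984*q**2 + 739743/6496*q
  leading term q**2: subtract (-1545665/152576)·h_6 from 1545665/25984*q**2 + 739743/6496*q → 25419631/1068032*q
  leading term q: no divisor's leading term divides it; move 25419631/1068032*q to the remainder.
  remainder 25419631/1068032*q ≠ 0; add h_7 = 25419631/1068032*q to the basis.

The other S-polynomials (S(f_1,h_4), S(f_2,h_4), S(f_1,h_5), S(f_2,h_5), S(f_3,h_5), S(h_4,h_5), S(f_1,h_6), S(f_2,h_6), S(f_3,h_6), S(h_4,h_6), S(h_5,h_6), S(f_1,h_7), S(f_2,h_7), S(f_3,h_7), S(h_4,h_7), S(h_5,h_7), S(h_6,h_7)) all reduce to 0 modulo the current basis, so we have a Gröbner basis.
Inter-reduce: drop elements whose leading term is divisible by another's, tail-reduce, and make monic.
Reduced Gröbner basis: {p + 2, q}.

A lex Gröbner basis eliminates variables successively. Here q depends only on q, with roots {0}; lifting each root through the earlier basis elements recovers the full solutions.
  q = 0: the earlier basis element becomes p + 2 = 0, giving p = -2 — point (-2, 0).
Check: every point annihilates each of the original generators.

{(-2, 0)}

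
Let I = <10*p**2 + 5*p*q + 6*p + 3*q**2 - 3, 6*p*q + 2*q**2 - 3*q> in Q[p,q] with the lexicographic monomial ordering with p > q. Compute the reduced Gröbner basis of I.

G = {p**2 + 3/5*p + 2/15*q**2 + 1/4*q - 3/10, p*q + 1/3*q**2 - 1/2*q, q**3 - 51/44*q**2 + 45/44*q}

Buchberger's algorithm terminates because the ascending chain of leading-term ideals stabilizes.

f_1 = 10*p**2 + 5*p*q + 6*p + 3*q**2 - 3, LT = p**2.
f_2 = 6*p*q + 2*q**2 - 3*q, LT = p*q.

S(f_1,f_2): lcm = p**2*q. S = 1/6*p*q**2 + 11/10*p*q + 3/10*q**3 - 3/10*q.
  leading term p*q**2: subtract (1/36*q)·f_2 from 1/6*p*q**2 + 11/10*p*q + 3/10*q**3 - 3/10*q → 11/10*p*q + 11/45*q**3 + 1/12*q**2 - 3/10*q
  leading term p*q: subtract (11/60)·f_2 from 11/10*p*q + 11/45*q**3 + 1/12*q**2 - 3/10*q → 11/45*q**3 - 17/60*q**2 + 1/4*q
  leading term q**3: no divisor's leading term divides it; move 11/45*q**3 to the remainder.
  leading term q**2: no divisor's leading term divides it; move -17/60*q**2 to the remainder.
  leading term q: no divisor's leading term divides it; move 1/4*q to the remainder.
  remainder 11/45*q**3 - 17/60*q**2 + 1/4*q ≠ 0; add g_3 = 11/45*q**3 - 17/60*q**2 + 1/4*q to the basis.

The other S-polynomials (S(f_1,g_3), S(f_2,g_3)) all reduce to 0 modulo the current basis, so we have a Gröbner basis.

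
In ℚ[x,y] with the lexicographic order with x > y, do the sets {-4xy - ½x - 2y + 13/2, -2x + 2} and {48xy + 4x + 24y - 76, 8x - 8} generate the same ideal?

Two ideals are equal iff their reduced Gröbner bases coincide (the reduced basis is unique for a fixed ordering).
Buchberger on the first generating set:
f_1 = -4xy - ½x - 2y + 13/2, LT = xy.
f_2 = -2x + 2, LT = x.

S(f_1,f_2): lcm = xy. S = ⅛x + 3/2y - 13/8.
  reduce S modulo (f_1, f_2):
  remainder 3/2y - 3/2 ≠ 0; add g_3 = 3/2y - 3/2 to the basis.

The other S-polynomials (S(f_1,g_3), S(f_2,g_3)) all reduce to 0 modulo the current basis, so we have a Gröbner basis.
Inter-reduce: drop elements whose leading term is divisible by another's, tail-reduce, and make monic.
Reduced Gröbner basis: {x - 1, y - 1}.

Buchberger on the second generating set:
h_1 = 48xy + 4x + 24y - 76, LT = xy.
h_2 = 8x - 8, LT = x.

S(h_1,h_2): lcm = xy. S = 1/12x + 3/2y - 19/12.
  reduce S modulo (h_1, h_2):
  remainder 3/2y - 3/2 ≠ 0; add k_3 = 3/2y - 3/2 to the basis.

The other S-polynomials (S(h_1,k_3), S(h_2,k_3)) all reduce to 0 modulo the current basis, so we have a Gröbner basis.
Inter-reduce: drop elements whose leading term is divisible by another's, tail-reduce, and make monic.
Reduced Gröbner basis: {x - 1, y - 1}.

Same reduced basis, so the two generating sets span the same ideal.

Yes, the ideals are equal.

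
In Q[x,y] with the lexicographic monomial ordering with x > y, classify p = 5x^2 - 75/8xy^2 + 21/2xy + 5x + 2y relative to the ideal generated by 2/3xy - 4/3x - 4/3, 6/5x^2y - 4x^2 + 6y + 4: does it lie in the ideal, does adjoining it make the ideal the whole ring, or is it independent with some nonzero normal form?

5x^2 - 75/8xy^2 + 21/2xy + 5x + 2y is independent of I; its normal form modulo I is -15/2y^2 + 12y.

First compute the reduced Gröbner basis of I by Buchberger's algorithm.
f_1 = 2/3xy - 4/3x - 4/3, LT = xy.
f_2 = 6/5x^2y - 4x^2 + 6y + 4, LT = x^2y.

S(f_1,f_2): lcm = x^2y. S = 4/3x^2 - 2x - 5y - 10/3.
  leading term x^2: no divisor's leading term divides it; move 4/3x^2 to the remainder.
  leading term x: no divisor's leading term divides it; move -2x to the remainder.
  leading term y: no divisor's leading term divides it; move -5y to the remainder.
  leading term 1: no divisor's leading term divides it; move -10/3 to the remainder.
  remainder 4/3x^2 - 2x - 5y - 10/3 ≠ 0; add h_3 = 4/3x^2 - 2x - 5y - 10/3 to the basis.

S(f_1,h_3): lcm = x^2y. S = -2x^2 + 3/2xy - 2x + 15/4y^2 + 5/2y.
  leading term x^2: subtract (-3/2)·h_3 from -2x^2 + 3/2xy - 2x + 15/4y^2 + 5/2y → 3/2xy - 5x + 15/4y^2 - 5y - 5
  leading term xy: subtract (9/4)·f_1 from 3/2xy - 5x + 15/4y^2 - 5y - 5 → -2x + 15/4y^2 - 5y - 2
  leading term x: no divisor's leading term divides it; move -2x to the remainder.
  leading term y^2: no divisor's leading term divides it; move 15/4y^2 to the remainder.
  leading term y: no divisor's leading term divides it; move -5y to the remainder.
  leading term 1: no divisor's leading term divides it; move -2 to the remainder.
  remainder -2x + 15/4y^2 - 5y - 2 ≠ 0; add h_4 = -2x + 15/4y^2 - 5y - 2 to the basis.

S(f_1,h_4): lcm = xy. S = -2x + 15/8y^3 - 5/2y^2 - y - 2.
  leading term x: subtract (1)·h_4 from -2x + 15/8y^3 - 5/2y^2 - y - 2 → 15/8y^3 - 25/4y^2 + 4y
  leading term y^3: no divisor's leading term divides it; move 15/8y^3 to the remainder.
  leading term y^2: no divisor's leading term divides it; move -25/4y^2 to the remainder.
  leading term y: no divisor's leading term divides it; move 4y to the remainder.
  remainder 15/8y^3 - 25/4y^2 + 4y ≠ 0; add h_5 = 15/8y^3 - 25/4y^2 + 4y to the basis.

The other S-polynomials (S(f_2,h_3), S(f_2,h_4), S(h_3,h_4), S(f_1,h_5), S(f_2,h_5), S(h_3,h_5), S(h_4,h_5)) all reduce to 0 modulo the current basis, so we have a Gröbner basis.
Inter-reduce: drop elements whose leading term is divisible by another's, tail-reduce, and make monic.
Reduced Gröbner basis: {x - 15/8y^2 + 5/2y + 1, y^3 - 10/3y^2 + 32/15y}.
Label its elements g_1 = x - 15/8y^2 + 5/2y + 1, g_2 = y^3 - 10/3y^2 + 32/15y.

Reduce p = 5x^2 - 75/8xy^2 + 21/2xy + 5x + 2y modulo G:
  leading term x^2: subtract (5x)·g_1 from 5x^2 - 75/8xy^2 + 21/2xy + 5x + 2y → -2xy + 2y
  leading term xy: subtract (-2y)·g_1 from -2xy + 2y → -15/4y^3 + 5y^2 + 4y
  leading term y^3: subtract (-15/4)·g_2 from -15/4y^3 + 5y^2 + 4y → -15/2y^2 + 12y
  leading term y^2: no divisor's leading term divides it; move -15/2y^2 to the remainder.
  leading term y: no divisor's leading term divides it; move 12y to the remainder.
  normal form = -15/2y^2 + 12y.
The normal form is nonzero, so p ∉ I. Since p minus its normal form lies in I, I + (p) = I + (r) where r = -15/2y^2 + 12y; decide whether this ideal is the whole ring.
Run Buchberger on G together with r (pairs among the g_i already reduce to 0 since G is a Gröbner basis):
g_1 = x - 15/8y^2 + 5/2y + 1, LT = x.
g_2 = y^3 - 10/3y^2 + 32/15y, LT = y^3.
r = -15/2y^2 + 12y, LT = y^2.

S(g_2,r): lcm = y^3. S = -26/15y^2 + 32/15y.
  leading term y^2: subtract (52/225)·r from -26/15y^2 + 32/15y → -16/25y
  leading term y: no divisor's leading term divides it; move -16/25y to the remainder.
  remainder -16/25y ≠ 0; add m_4 = -16/25y to the basis.

The other S-polynomials (S(g_1,g_2), S(g_1,r), S(g_1,m_4), S(g_2,m_4), S(r,m_4)) all reduce to 0 modulo the current basis, so we have a Gröbner basis.
Inter-reduce: drop elements whose leading term is divisible by another's, tail-reduce, and make monic.
Reduced Gröbner basis: {x + 1, y}.
The reduced Gröbner basis of I + (p) is {x + 1, y} ≠ {1}, a proper ideal, so the enlarged system stays consistent: p is independent of I, with normal form -15/2y^2 + 12y.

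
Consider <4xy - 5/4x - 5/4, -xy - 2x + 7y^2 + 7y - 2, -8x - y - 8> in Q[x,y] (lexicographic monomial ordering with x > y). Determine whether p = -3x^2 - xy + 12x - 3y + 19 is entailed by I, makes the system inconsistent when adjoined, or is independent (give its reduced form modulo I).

First compute the reduced Gröbner basis of I by Buchberger's algorithm.
f_1 = 4xy - 5/4x - 5/4, LT = xy.
f_2 = -xy - 2x + 7y^2 + 7y - 2, LT = xy.
f_3 = -8x - y - 8, LT = x.

S(f_1,f_2): lcm = xy. S = -37/16x + 7y^2 + 7y - 37/16.
  leading term x: subtract (37/128)·f_3 from -37/16x + 7y^2 + 7y - 37/16 → 7y^2 + 933/128y
  leading term y^2: no divisor's leading term divides it; move 7y^2 to the remainder.
  leading term y: no divisor's leading term divides it; move 933/128y to the remainder.
  remainder 7y^2 + 933/128y ≠ 0; add h_4 = 7y^2 + 933/128y to the basis.

S(f_1,f_3): lcm = xy. S = -5/16x - 1/8y^2 - y - 5/16.
  leading term x: subtract (5/128)·f_3 from -5/16x - 1/8y^2 - y - 5/16 → -1/8y^2 - 123/128y
  leading term y^2: subtract (-1/56)·h_4 from -1/8y^2 - 123/128y → -5955/7168y
  leading term y: no divisor's leading term divides it; move -5955/7168y to the remainder.
  remainder -5955/7168y ≠ 0; add h_5 = -5955/7168y to the basis.

The other S-polynomials (S(f_2,f_3), S(f_1,h_4), S(f_2,h_4), S(f_3,h_4), S(f_1,h_5), S(f_2,h_5), S(f_3,h_5), S(h_4,h_5)) all reduce to 0 modulo the current basis, so we have a Gröbner basis.
Inter-reduce: drop elements whose leading term is divisible by another's, tail-reduce, and make monic.
Reduced Gröbner basis: {x + 1, y}.
Label its elements g_1 = x + 1, g_2 = y.

Reduce p = -3x^2 - xy + 12x - 3y + 19 modulo G:
  leading term x^2: subtract (-3x)·g_1 from -3x^2 - xy + 12x - 3y + 19 → -xy + 15x - 3y + 19
  leading term xy: subtract (-y)·g_1 from -xy + 15x - 3y + 19 → 15x - 2y + 19
  leading term x: subtract (15)·g_1 from 15x - 2y + 19 → -2y + 4
  leading term y: subtract (-2)·g_2 from -2y + 4 → 4
  leading term 1: no divisor's leading term divides it; move 4 to the remainder.
  normal form = 4.
The normal form is nonzero, so p ∉ I. Since p minus its normal form lies in I, I + (p) = I + (r) where r = 4; decide whether this ideal is the whole ring.
Here r = 4 is a nonzero constant, hence a unit: 1 ∈ I + (p), the Gröbner basis of I + (p) is {1}, and the enlarged system has no common solution — adjoining p is inconsistent.

Ideal membership is decidable via reduction modulo a Gröbner basis.

Adjoining -3x^2 - xy + 12x - 3y + 19 makes the ideal the whole ring: the system is inconsistent.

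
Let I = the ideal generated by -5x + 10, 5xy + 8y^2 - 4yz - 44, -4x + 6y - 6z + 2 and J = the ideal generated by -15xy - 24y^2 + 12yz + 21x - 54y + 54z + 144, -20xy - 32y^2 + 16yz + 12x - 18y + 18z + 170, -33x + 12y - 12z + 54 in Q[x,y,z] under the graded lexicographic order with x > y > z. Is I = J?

Since reduced Gröbner bases are canonical representatives of ideals under a given ordering, it suffices to compute and compare them.
Buchberger on the first generating set:
f_1 = -5x + 10, LT = x.
f_2 = 5xy + 8y^2 - 4yz - 44, LT = xy.
f_3 = -4x + 6y - 6z + 2, LT = x.

S(f_1,f_2): lcm = xy. S = -8/5y^2 + 4/5yz - 2y + 44/5.
  leading term y^2: no divisor's leading term divides it; move -8/5y^2 to the remainder.
  leading term yz: no divisor's leading term divides it; move 4/5yz to the remainder.
  leading term y: no divisor's leading term divides it; move -2y to the remainder.
  leading term 1: no divisor's leading term divides it; move 44/5 to the remainder.
  remainder -8/5y^2 + 4/5yz - 2y + 44/5 ≠ 0; add g_4 = -8/5y^2 + 4/5yz - 2y + 44/5 to the basis.

S(f_1,f_3): lcm = x. S = 3/2y - 3/2z - 3/2.
  leading term y: no divisor's leading term divides it; move 3/2y to the remainder.
  leading term z: no divisor's leading term divides it; move -3/2z to the remainder.
  leading term 1: no divisor's leading term divides it; move -3/2 to the remainder.
  remainder 3/2y - 3/2z - 3/2 ≠ 0; add g_5 = 3/2y - 3/2z - 3/2 to the basis.

S(f_2,f_3): lcm = xy. S = 31/10y^2 - 23/10yz + 1/2y - 44/5.
  leading term y^2: subtract (-31/16)·g_4 from 31/10y^2 - 23/10yz + 1/2y - 44/5 → -3/4yz - 27/8y + 33/4
  leading term yz: subtract (-1/2z)·g_5 from -3/4yz - 27/8y + 33/4 → -3/4z^2 - 27/8y - 3/4z + 33/4
  leading term z^2: no divisor's leading term divides it; move -3/4z^2 to the remainder.
  leading term y: subtract (-9/4)·g_5 from -27/8y - 3/4z + 33/4 → -33/8z + 39/8
  leading term z: no divisor's leading term divides it; move -33/8z to the remainder.
  leading term 1: no divisor's leading term divides it; move 39/8 to the remainder.
  remainder -3/4z^2 - 33/8z + 39/8 ≠ 0; add g_6 = -3/4z^2 - 33/8z + 39/8 to the basis.

The other S-polynomials (S(f_1,g_4), S(f_2,g_4), S(f_3,g_4), S(f_1,g_5), S(f_2,g_5), S(f_3,g_5), S(g_4,g_5), S(f_1,g_6), S(f_2,g_6), S(f_3,g_6), S(g_4,g_6), S(g_5,g_6)) all reduce to 0 modulo the current basis, so we have a Gröbner basis.
Inter-reduce: drop elements whose leading term is divisible by another's, tail-reduce, and make monic.
Reduced Gröbner basis: {z^2 + 11/2z - 13/2, x - 2, y - z - 1}.

Buchberger on the second generating set:
h_1 = -15xy - 24y^2 + 12yz + 21x - 54y + 54z + 144, LT = xy.
h_2 = -20xy - 32y^2 + 16yz + 12x - 18y + 18z + 170, LT = xy.
h_3 = -33x + 12y - 12z + 54, LT = x.

S(h_1,h_2): lcm = xy. S = -4/5x + 27/10y - 27/10z - 11/10.
  leading term x: subtract (4/165)·h_3 from -4/5x + 27/10y - 27/10z - 11/10 → 53/22y - 53/22z - 53/22
  leading term y: no divisor's leading term divides it; move 53/22y to the remainder.
  leading term z: no divisor's leading term divides it; move -53/22z to the remainder.
  leading term 1: no divisor's leading term divides it; move -53/22 to the remainder.
  remainder 53/22y - 53/22z - 53/22 ≠ 0; add k_4 = 53/22y - 53/22z - 53/22 to the basis.

S(h_1,h_3): lcm = xy. S = 108/55y^2 - 64/55yz - 7/5x + 288/55y - 18/5z - 48/5.
  leading term y^2: subtract (216/265y)·k_4 from 108/55y^2 - 64/55yz - 7/5x + 288/55y - 18/5z - 48/5 → 4/5yz - 7/5x + 36/5y - 18/5z - 48/5
  leading term yz: subtract (88/265z)·k_4 from 4/5yz - 7/5x + 36/5y - 18/5z - 48/5 → 4/5z^2 - 7/5x + 36/5y - 14/5z - 48/5
  leading term z^2: no divisor's leading term divides it; move 4/5z^2 to the remainder.
  leading term x: subtract (7/165)·h_3 from -7/5x + 36/5y - 14/5z - 48/5 → 368/55y - 126/55z - 654/55
  leading term y: subtract (736/265)·k_4 from 368/55y - 126/55z - 654/55 → 22/5z - 26/5
  leading term z: no divisor's leading term divides it; move 22/5z to the remainder.
  leading term 1: no divisor's leading term divides it; move -26/5 to the remainder.
  remainder 4/5z^2 + 22/5z - 26/5 ≠ 0; add k_5 = 4/5z^2 + 22/5z - 26/5 to the basis.

The other S-polynomials (S(h_2,h_3), S(h_1,k_4), S(h_2,k_4), S(h_3,k_4), S(h_1,k_5), S(h_2,k_5), S(h_3,k_5), S(k_4,k_5)) all reduce to 0 modulo the current basis, so we have a Gröbner basis.
Inter-reduce: drop elements whose leading term is divisible by another's, tail-reduce, and make monic.
Reduced Gröbner basis: {z^2 + 11/2z - 13/2, x - 2, y - z - 1}.

The two bases agree; hence the ideals are identical.

Yes, the ideals are equal.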